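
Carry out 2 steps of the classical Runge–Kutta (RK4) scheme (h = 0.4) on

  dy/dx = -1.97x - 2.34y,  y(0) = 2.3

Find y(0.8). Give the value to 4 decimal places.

RK4: k1 = f(x_n, y_n); k2 = f(x_n + h/2, y_n + (h/2)·k1); k3 = f(x_n + h/2, y_n + (h/2)·k2); k4 = f(x_n + h, y_n + h·k3); y_{n+1} = y_n + (h/6)·(k1 + 2k2 + 2k3 + k4).
x=0.000000, y=2.300000:
  k1 = f(0.000000, 2.300000) = -5.382000
  k2 = f(0.200000, 1.223600) = -3.257224
  k3 = f(0.200000, 1.648555) = -4.251619
  k4 = f(0.400000, 0.599352) = -2.190484
  y ← 2.300000 + (0.4/6)·(k1 + 2k2 + 2k3 + k4) = 0.793989
x=0.400000, y=0.793989:
  k1 = f(0.400000, 0.793989) = -2.645933
  k2 = f(0.600000, 0.264802) = -1.801637
  k3 = f(0.600000, 0.433661) = -2.196767
  k4 = f(0.800000, -0.084718) = -1.377759
  y ← 0.793989 + (0.4/6)·(k1 + 2k2 + 2k3 + k4) = -0.007378
y(0.8) ≈ -0.0074

-0.0074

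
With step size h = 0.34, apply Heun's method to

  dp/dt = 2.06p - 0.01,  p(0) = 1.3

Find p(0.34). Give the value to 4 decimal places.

Heun: k1 = f(t_n, p_n); k2 = f(t_n + h, p_n + h·k1); p_{n+1} = p_n + (h/2)·(k1 + k2).
t=0.000000, p=1.300000:
  k1 = f(0.000000, 1.300000) = 2.668000
  k2 = f(0.340000, 2.207120) = 4.536667
  p ← 1.300000 + (0.34/2)·(2.668000 + 4.536667) = 2.524793
p(0.34) ≈ 2.5248

2.5248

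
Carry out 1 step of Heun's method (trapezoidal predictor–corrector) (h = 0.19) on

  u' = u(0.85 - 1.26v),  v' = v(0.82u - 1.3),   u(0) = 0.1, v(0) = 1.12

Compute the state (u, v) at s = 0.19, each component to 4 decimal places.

0.0927, 0.8901

Heun on (u,v): k1 = f(s_n, state_n); k2 = f(s_n + h, state_n + h·k1); state_{n+1} = state_n + (h/2)·(k1 + k2).
0.000000: (0.100000, 1.120000)
  k1 = (-0.056120, -1.364160)
  predictor → (0.089337, 0.860810)
  k2 = (-0.020960, -1.055993)
  → (0.092677, 0.890086)
(u(0.19), v(0.19)) ≈ (0.0927, 0.8901)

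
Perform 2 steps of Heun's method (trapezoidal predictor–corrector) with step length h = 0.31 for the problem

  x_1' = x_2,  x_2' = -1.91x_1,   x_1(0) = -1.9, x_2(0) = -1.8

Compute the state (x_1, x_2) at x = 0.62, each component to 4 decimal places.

-2.2321, 0.8891

Heun on (x_1,x_2): k1 = f(x_n, state_n); k2 = f(x_n + h, state_n + h·k1); state_{n+1} = state_n + (h/2)·(k1 + k2).
0.000000: (-1.900000, -1.800000)
  k1 = (-1.800000, 3.629000)
  predictor → (-2.458000, -0.675010)
  k2 = (-0.675010, 4.694780)
  → (-2.283627, -0.509814)
0.310000: (-2.283627, -0.509814)
  k1 = (-0.509814, 4.361727)
  predictor → (-2.441669, 0.842321)
  k2 = (0.842321, 4.663588)
  → (-2.232088, 0.889110)
(x_1(0.62), x_2(0.62)) ≈ (-2.2321, 0.8891)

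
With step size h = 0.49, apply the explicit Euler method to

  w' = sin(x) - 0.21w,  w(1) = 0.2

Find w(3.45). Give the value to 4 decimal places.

1.4597

Euler: w_{n+1} = w_n + h·f(x_n, w_n).
x=1.000000, w=0.200000: f=0.799471 → w ← 0.200000 + 0.49·0.799471 = 0.591741
x=1.490000, w=0.591741: f=0.872472 → w ← 0.591741 + 0.49·0.872472 = 1.019252
x=1.980000, w=1.019252: f=0.703395 → w ← 1.019252 + 0.49·0.703395 = 1.363916
x=2.470000, w=1.363916: f=0.335811 → w ← 1.363916 + 0.49·0.335811 = 1.528463
x=2.960000, w=1.528463: f=-0.140381 → w ← 1.528463 + 0.49·(-0.140381) = 1.459677
w(3.45) ≈ 1.4597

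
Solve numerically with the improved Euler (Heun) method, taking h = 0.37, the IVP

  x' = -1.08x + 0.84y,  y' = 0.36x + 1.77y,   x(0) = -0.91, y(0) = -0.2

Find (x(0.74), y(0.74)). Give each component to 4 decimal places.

Heun on (x,y): k1 = f(s_n, state_n); k2 = f(s_n + h, state_n + h·k1); state_{n+1} = state_n + (h/2)·(k1 + k2).
0.000000: (-0.910000, -0.200000)
  k1 = (0.814800, -0.681600)
  predictor → (-0.608524, -0.452192)
  k2 = (0.277365, -1.019448)
  → (-0.707950, -0.514694)
0.370000: (-0.707950, -0.514694)
  k1 = (0.332243, -1.165870)
  predictor → (-0.585020, -0.946066)
  k2 = (-0.162874, -1.885144)
  → (-0.676616, -1.079132)
(x(0.74), y(0.74)) ≈ (-0.6766, -1.0791)

-0.6766, -1.0791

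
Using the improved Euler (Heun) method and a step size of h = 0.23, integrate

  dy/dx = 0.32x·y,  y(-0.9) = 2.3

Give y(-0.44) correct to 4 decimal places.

Heun: k1 = f(x_n, y_n); k2 = f(x_n + h, y_n + h·k1); y_{n+1} = y_n + (h/2)·(k1 + k2).
x=-0.900000, y=2.300000:
  k1 = f(-0.900000, 2.300000) = -0.662400
  k2 = f(-0.670000, 2.147648) = -0.460456
  y ← 2.300000 + (0.23/2)·(-0.662400 + (-0.460456)) = 2.170872
x=-0.670000, y=2.170872:
  k1 = f(-0.670000, 2.170872) = -0.465435
  k2 = f(-0.440000, 2.063822) = -0.290586
  y ← 2.170872 + (0.23/2)·(-0.465435 + (-0.290586)) = 2.083929
y(-0.44) ≈ 2.0839

2.0839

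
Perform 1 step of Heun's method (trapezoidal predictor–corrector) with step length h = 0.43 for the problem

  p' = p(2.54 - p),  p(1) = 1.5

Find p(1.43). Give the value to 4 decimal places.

2.0077

Heun: k1 = f(t_n, p_n); k2 = f(t_n + h, p_n + h·k1); p_{n+1} = p_n + (h/2)·(k1 + k2).
t=1.000000, p=1.500000:
  k1 = f(1.000000, 1.500000) = 1.560000
  k2 = f(1.430000, 2.170800) = 0.801459
  p ← 1.500000 + (0.43/2)·(1.560000 + 0.801459) = 2.007714
p(1.43) ≈ 2.0077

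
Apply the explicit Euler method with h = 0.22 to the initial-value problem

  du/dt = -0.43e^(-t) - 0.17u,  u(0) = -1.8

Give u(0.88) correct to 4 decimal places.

-1.8077

Euler: u_{n+1} = u_n + h·f(t_n, u_n).
t=0.000000, u=-1.800000: f=-0.124000 → u ← -1.800000 + 0.22·(-0.124000) = -1.827280
t=0.220000, u=-1.827280: f=-0.034445 → u ← -1.827280 + 0.22·(-0.034445) = -1.834858
t=0.440000, u=-1.834858: f=0.034990 → u ← -1.834858 + 0.22·0.034990 = -1.827160
t=0.660000, u=-1.827160: f=0.088371 → u ← -1.827160 + 0.22·0.088371 = -1.807719
u(0.88) ≈ -1.8077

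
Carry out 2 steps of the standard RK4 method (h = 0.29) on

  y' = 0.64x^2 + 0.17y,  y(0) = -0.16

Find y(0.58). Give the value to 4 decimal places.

RK4: k1 = f(x_n, y_n); k2 = f(x_n + h/2, y_n + (h/2)·k1); k3 = f(x_n + h/2, y_n + (h/2)·k2); k4 = f(x_n + h, y_n + h·k3); y_{n+1} = y_n + (h/6)·(k1 + 2k2 + 2k3 + k4).
x=0.000000, y=-0.160000:
  k1 = f(0.000000, -0.160000) = -0.027200
  k2 = f(0.145000, -0.163944) = -0.014414
  k3 = f(0.145000, -0.162090) = -0.014099
  k4 = f(0.290000, -0.164089) = 0.025929
  y ← -0.160000 + (0.29/6)·(k1 + 2k2 + 2k3 + k4) = -0.162818
x=0.290000, y=-0.162818:
  k1 = f(0.290000, -0.162818) = 0.026145
  k2 = f(0.435000, -0.159027) = 0.094069
  k3 = f(0.435000, -0.149178) = 0.095744
  k4 = f(0.580000, -0.135052) = 0.192337
  y ← -0.162818 + (0.29/6)·(k1 + 2k2 + 2k3 + k4) = -0.133909
y(0.58) ≈ -0.1339

-0.1339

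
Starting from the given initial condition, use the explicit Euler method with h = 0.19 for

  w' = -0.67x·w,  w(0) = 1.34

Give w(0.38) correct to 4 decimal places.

1.3076

Euler: w_{n+1} = w_n + h·f(x_n, w_n).
x=0.000000, w=1.340000: f=0.000000 → w ← 1.340000 + 0.19·0.000000 = 1.340000
x=0.190000, w=1.340000: f=-0.170582 → w ← 1.340000 + 0.19·(-0.170582) = 1.307589
w(0.38) ≈ 1.3076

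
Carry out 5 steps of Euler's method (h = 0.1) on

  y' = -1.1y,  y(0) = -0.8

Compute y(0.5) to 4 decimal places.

Euler: y_{n+1} = y_n + h·f(x_n, y_n).
x=0.000000, y=-0.800000: f=0.880000 → y ← -0.800000 + 0.1·0.880000 = -0.712000
x=0.100000, y=-0.712000: f=0.783200 → y ← -0.712000 + 0.1·0.783200 = -0.633680
x=0.200000, y=-0.633680: f=0.697048 → y ← -0.633680 + 0.1·0.697048 = -0.563975
x=0.300000, y=-0.563975: f=0.620373 → y ← -0.563975 + 0.1·0.620373 = -0.501938
x=0.400000, y=-0.501938: f=0.552132 → y ← -0.501938 + 0.1·0.552132 = -0.446725
y(0.5) ≈ -0.4467

-0.4467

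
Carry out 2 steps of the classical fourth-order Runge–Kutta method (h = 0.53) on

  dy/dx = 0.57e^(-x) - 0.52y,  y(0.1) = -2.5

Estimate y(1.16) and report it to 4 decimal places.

-1.1938

RK4: k1 = f(x_n, y_n); k2 = f(x_n + h/2, y_n + (h/2)·k1); k3 = f(x_n + h/2, y_n + (h/2)·k2); k4 = f(x_n + h, y_n + h·k3); y_{n+1} = y_n + (h/6)·(k1 + 2k2 + 2k3 + k4).
x=0.100000, y=-2.500000:
  k1 = f(0.100000, -2.500000) = 1.815757
  k2 = f(0.365000, -2.018824) = 1.445481
  k3 = f(0.365000, -2.116948) = 1.496505
  k4 = f(0.630000, -1.706852) = 1.191141
  y ← -2.500000 + (0.53/6)·(k1 + 2k2 + 2k3 + k4) = -1.714640
x=0.630000, y=-1.714640:
  k1 = f(0.630000, -1.714640) = 1.195190
  k2 = f(0.895000, -1.397915) = 0.959822
  k3 = f(0.895000, -1.460287) = 0.992256
  k4 = f(1.160000, -1.188744) = 0.796834
  y ← -1.714640 + (0.53/6)·(k1 + 2k2 + 2k3 + k4) = -1.193811
y(1.16) ≈ -1.1938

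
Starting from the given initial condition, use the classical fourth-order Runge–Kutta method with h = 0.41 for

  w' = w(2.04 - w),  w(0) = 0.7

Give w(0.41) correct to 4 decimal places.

1.1150

RK4: k1 = f(t_n, w_n); k2 = f(t_n + h/2, w_n + (h/2)·k1); k3 = f(t_n + h/2, w_n + (h/2)·k2); k4 = f(t_n + h, w_n + h·k3); w_{n+1} = w_n + (h/6)·(k1 + 2k2 + 2k3 + k4).
t=0.000000, w=0.700000:
  k1 = f(0.000000, 0.700000) = 0.938000
  k2 = f(0.205000, 0.892290) = 1.024090
  k3 = f(0.205000, 0.909938) = 1.028286
  k4 = f(0.410000, 1.121597) = 1.030078
  w ← 0.700000 + (0.41/6)·(k1 + 2k2 + 2k3 + k4) = 1.114977
w(0.41) ≈ 1.1150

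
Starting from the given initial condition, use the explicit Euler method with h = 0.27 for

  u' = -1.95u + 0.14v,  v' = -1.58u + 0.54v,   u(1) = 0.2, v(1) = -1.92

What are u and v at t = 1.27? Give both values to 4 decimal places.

0.0221, -2.2853

Euler on (u,v): u_{n+1} = u_n + h·u', v_{n+1} = v_n + h·v'.
1.000000: (0.200000, -1.920000); f=(-0.658800, -1.352800) → (0.022124, -2.285256)
(u(1.27), v(1.27)) ≈ (0.0221, -2.2853)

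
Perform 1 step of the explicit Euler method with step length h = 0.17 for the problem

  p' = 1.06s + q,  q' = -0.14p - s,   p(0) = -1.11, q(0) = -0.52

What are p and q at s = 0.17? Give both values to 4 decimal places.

Euler on (p,q): p_{n+1} = p_n + h·p', q_{n+1} = q_n + h·q'.
0.000000: (-1.110000, -0.520000); f=(-0.520000, 0.155400) → (-1.198400, -0.493582)
(p(0.17), q(0.17)) ≈ (-1.1984, -0.4936)

-1.1984, -0.4936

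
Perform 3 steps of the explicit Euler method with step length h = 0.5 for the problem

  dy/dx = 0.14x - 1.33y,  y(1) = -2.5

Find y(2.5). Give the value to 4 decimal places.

0.0890

Euler: y_{n+1} = y_n + h·f(x_n, y_n).
x=1.000000, y=-2.500000: f=3.465000 → y ← -2.500000 + 0.5·3.465000 = -0.767500
x=1.500000, y=-0.767500: f=1.230775 → y ← -0.767500 + 0.5·1.230775 = -0.152112
x=2.000000, y=-0.152112: f=0.482310 → y ← -0.152112 + 0.5·0.482310 = 0.089042
y(2.5) ≈ 0.0890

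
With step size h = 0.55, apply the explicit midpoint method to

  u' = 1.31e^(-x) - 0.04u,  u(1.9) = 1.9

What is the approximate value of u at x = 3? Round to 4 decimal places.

1.9437

Midpoint: k1 = f(x_n, u_n); k2 = f(x_n + h/2, u_n + (h/2)·k1); u_{n+1} = u_n + h·k2.
x=1.900000, u=1.900000:
  k1 = f(1.900000, 1.900000) = 0.119935
  k2 = f(2.175000, 1.932982) = 0.071507
  u ← 1.900000 + 0.55·0.071507 = 1.939329
x=2.450000, u=1.939329:
  k1 = f(2.450000, 1.939329) = 0.035471
  k2 = f(2.725000, 1.949084) = 0.007902
  u ← 1.939329 + 0.55·0.007902 = 1.943675
u(3) ≈ 1.9437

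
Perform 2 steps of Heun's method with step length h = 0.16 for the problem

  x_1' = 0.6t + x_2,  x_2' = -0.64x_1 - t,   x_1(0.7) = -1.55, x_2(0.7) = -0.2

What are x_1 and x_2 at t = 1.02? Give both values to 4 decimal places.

Heun on (x_1,x_2): k1 = f(t_n, state_n); k2 = f(t_n + h, state_n + h·k1); state_{n+1} = state_n + (h/2)·(k1 + k2).
0.700000: (-1.550000, -0.200000)
  k1 = (0.220000, 0.292000)
  predictor → (-1.514800, -0.153280)
  k2 = (0.362720, 0.109472)
  → (-1.503382, -0.167882)
0.860000: (-1.503382, -0.167882)
  k1 = (0.348118, 0.102165)
  predictor → (-1.447684, -0.151536)
  k2 = (0.460464, -0.093483)
  → (-1.438696, -0.167188)
(x_1(1.02), x_2(1.02)) ≈ (-1.4387, -0.1672)

-1.4387, -0.1672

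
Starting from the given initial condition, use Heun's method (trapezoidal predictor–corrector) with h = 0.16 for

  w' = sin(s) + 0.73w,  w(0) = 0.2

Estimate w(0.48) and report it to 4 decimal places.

Heun: k1 = f(s_n, w_n); k2 = f(s_n + h, w_n + h·k1); w_{n+1} = w_n + (h/2)·(k1 + k2).
s=0.000000, w=0.200000:
  k1 = f(0.000000, 0.200000) = 0.146000
  k2 = f(0.160000, 0.223360) = 0.322371
  w ← 0.200000 + (0.16/2)·(0.146000 + 0.322371) = 0.237470
s=0.160000, w=0.237470:
  k1 = f(0.160000, 0.237470) = 0.332671
  k2 = f(0.320000, 0.290697) = 0.526775
  w ← 0.237470 + (0.16/2)·(0.332671 + 0.526775) = 0.306225
s=0.320000, w=0.306225:
  k1 = f(0.320000, 0.306225) = 0.538111
  k2 = f(0.480000, 0.392323) = 0.748175
  w ← 0.306225 + (0.16/2)·(0.538111 + 0.748175) = 0.409128
w(0.48) ≈ 0.4091

0.4091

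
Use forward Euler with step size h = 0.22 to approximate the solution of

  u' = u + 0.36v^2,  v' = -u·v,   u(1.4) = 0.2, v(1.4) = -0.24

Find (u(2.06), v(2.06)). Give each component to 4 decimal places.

0.3788, -0.2022

Euler on (u,v): u_{n+1} = u_n + h·u', v_{n+1} = v_n + h·v'.
1.400000: (0.200000, -0.240000); f=(0.220736, 0.048000) → (0.248562, -0.229440)
1.620000: (0.248562, -0.229440); f=(0.267513, 0.057030) → (0.307415, -0.216893)
1.840000: (0.307415, -0.216893); f=(0.324350, 0.066676) → (0.378772, -0.202225)
(u(2.06), v(2.06)) ≈ (0.3788, -0.2022)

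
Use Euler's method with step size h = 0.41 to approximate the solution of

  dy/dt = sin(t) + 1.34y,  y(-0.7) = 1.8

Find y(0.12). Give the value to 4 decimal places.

3.7947

Euler: y_{n+1} = y_n + h·f(t_n, y_n).
t=-0.700000, y=1.800000: f=1.767782 → y ← 1.800000 + 0.41·1.767782 = 2.524791
t=-0.290000, y=2.524791: f=3.097267 → y ← 2.524791 + 0.41·3.097267 = 3.794670
y(0.12) ≈ 3.7947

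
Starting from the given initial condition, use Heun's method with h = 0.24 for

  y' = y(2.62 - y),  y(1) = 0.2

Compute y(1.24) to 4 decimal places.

Heun: k1 = f(t_n, y_n); k2 = f(t_n + h, y_n + h·k1); y_{n+1} = y_n + (h/2)·(k1 + k2).
t=1.000000, y=0.200000:
  k1 = f(1.000000, 0.200000) = 0.484000
  k2 = f(1.240000, 0.316160) = 0.728382
  y ← 0.200000 + (0.24/2)·(0.484000 + 0.728382) = 0.345486
y(1.24) ≈ 0.3455

0.3455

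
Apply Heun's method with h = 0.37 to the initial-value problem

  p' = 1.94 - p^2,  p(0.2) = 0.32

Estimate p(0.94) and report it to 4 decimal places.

Heun: k1 = f(x_n, p_n); k2 = f(x_n + h, p_n + h·k1); p_{n+1} = p_n + (h/2)·(k1 + k2).
x=0.200000, p=0.320000:
  k1 = f(0.200000, 0.320000) = 1.837600
  k2 = f(0.570000, 0.999912) = 0.940176
  p ← 0.320000 + (0.37/2)·(1.837600 + 0.940176) = 0.833889
x=0.570000, p=0.833889:
  k1 = f(0.570000, 0.833889) = 1.244630
  k2 = f(0.940000, 1.294402) = 0.264524
  p ← 0.833889 + (0.37/2)·(1.244630 + 0.264524) = 1.113082
p(0.94) ≈ 1.1131

1.1131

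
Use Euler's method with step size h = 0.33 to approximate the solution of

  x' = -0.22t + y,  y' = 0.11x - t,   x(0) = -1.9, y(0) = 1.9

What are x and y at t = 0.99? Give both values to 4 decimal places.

-0.1876, 1.4330

Euler on (x,y): x_{n+1} = x_n + h·x', y_{n+1} = y_n + h·y'.
0.000000: (-1.900000, 1.900000); f=(1.900000, -0.209000) → (-1.273000, 1.831030)
0.330000: (-1.273000, 1.831030); f=(1.758430, -0.470030) → (-0.692718, 1.675920)
0.660000: (-0.692718, 1.675920); f=(1.530720, -0.736199) → (-0.187580, 1.432974)
(x(0.99), y(0.99)) ≈ (-0.1876, 1.4330)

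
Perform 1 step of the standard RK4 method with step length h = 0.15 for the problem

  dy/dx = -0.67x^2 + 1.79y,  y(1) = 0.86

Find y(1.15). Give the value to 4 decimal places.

RK4: k1 = f(x_n, y_n); k2 = f(x_n + h/2, y_n + (h/2)·k1); k3 = f(x_n + h/2, y_n + (h/2)·k2); k4 = f(x_n + h, y_n + h·k3); y_{n+1} = y_n + (h/6)·(k1 + 2k2 + 2k3 + k4).
x=1.000000, y=0.860000:
  k1 = f(1.000000, 0.860000) = 0.869400
  k2 = f(1.075000, 0.925205) = 0.881848
  k3 = f(1.075000, 0.926139) = 0.883519
  k4 = f(1.150000, 0.992528) = 0.890550
  y ← 0.860000 + (0.15/6)·(k1 + 2k2 + 2k3 + k4) = 0.992267
y(1.15) ≈ 0.9923

0.9923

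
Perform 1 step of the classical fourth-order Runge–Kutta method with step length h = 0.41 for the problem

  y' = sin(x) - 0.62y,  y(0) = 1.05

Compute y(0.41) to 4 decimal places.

0.8906

RK4: k1 = f(x_n, y_n); k2 = f(x_n + h/2, y_n + (h/2)·k1); k3 = f(x_n + h/2, y_n + (h/2)·k2); k4 = f(x_n + h, y_n + h·k3); y_{n+1} = y_n + (h/6)·(k1 + 2k2 + 2k3 + k4).
x=0.000000, y=1.050000:
  k1 = f(0.000000, 1.050000) = -0.651000
  k2 = f(0.205000, 0.916545) = -0.364691
  k3 = f(0.205000, 0.975238) = -0.401081
  k4 = f(0.410000, 0.885557) = -0.150436
  y ← 1.050000 + (0.41/6)·(k1 + 2k2 + 2k3 + k4) = 0.890580
y(0.41) ≈ 0.8906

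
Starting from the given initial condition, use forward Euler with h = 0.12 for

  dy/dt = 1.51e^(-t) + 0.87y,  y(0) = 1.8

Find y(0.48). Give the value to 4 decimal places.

3.4017

Euler: y_{n+1} = y_n + h·f(t_n, y_n).
t=0.000000, y=1.800000: f=3.076000 → y ← 1.800000 + 0.12·3.076000 = 2.169120
t=0.120000, y=2.169120: f=3.226384 → y ← 2.169120 + 0.12·3.226384 = 2.556286
t=0.240000, y=2.556286: f=3.411777 → y ← 2.556286 + 0.12·3.411777 = 2.965699
t=0.360000, y=2.965699: f=3.633650 → y ← 2.965699 + 0.12·3.633650 = 3.401737
y(0.48) ≈ 3.4017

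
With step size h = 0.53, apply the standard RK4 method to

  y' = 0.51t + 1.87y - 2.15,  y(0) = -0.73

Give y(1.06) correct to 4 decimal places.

-11.7824

RK4: k1 = f(t_n, y_n); k2 = f(t_n + h/2, y_n + (h/2)·k1); k3 = f(t_n + h/2, y_n + (h/2)·k2); k4 = f(t_n + h, y_n + h·k3); y_{n+1} = y_n + (h/6)·(k1 + 2k2 + 2k3 + k4).
t=0.000000, y=-0.730000:
  k1 = f(0.000000, -0.730000) = -3.515100
  k2 = f(0.265000, -1.661501) = -5.121858
  k3 = f(0.265000, -2.087292) = -5.918087
  k4 = f(0.530000, -3.866586) = -9.110216
  y ← -0.730000 + (0.53/6)·(k1 + 2k2 + 2k3 + k4) = -3.795626
t=0.530000, y=-3.795626:
  k1 = f(0.530000, -3.795626) = -8.977521
  k2 = f(0.795000, -6.174670) = -13.291182
  k3 = f(0.795000, -7.317790) = -15.428817
  k4 = f(1.060000, -11.972899) = -23.998722
  y ← -3.795626 + (0.53/6)·(k1 + 2k2 + 2k3 + k4) = -11.782394
y(1.06) ≈ -11.7824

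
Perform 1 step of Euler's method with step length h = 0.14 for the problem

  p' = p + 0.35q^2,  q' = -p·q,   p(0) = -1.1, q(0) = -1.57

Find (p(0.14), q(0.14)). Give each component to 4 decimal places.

Euler on (p,q): p_{n+1} = p_n + h·p', q_{n+1} = q_n + h·q'.
0.000000: (-1.100000, -1.570000); f=(-0.237285, -1.727000) → (-1.133220, -1.811780)
(p(0.14), q(0.14)) ≈ (-1.1332, -1.8118)

-1.1332, -1.8118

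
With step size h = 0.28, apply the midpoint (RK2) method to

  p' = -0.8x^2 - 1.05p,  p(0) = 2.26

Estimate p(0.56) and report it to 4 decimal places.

Midpoint: k1 = f(x_n, p_n); k2 = f(x_n + h/2, p_n + (h/2)·k1); p_{n+1} = p_n + h·k2.
x=0.000000, p=2.260000:
  k1 = f(0.000000, 2.260000) = -2.373000
  k2 = f(0.140000, 1.927780) = -2.039849
  p ← 2.260000 + 0.28·(-2.039849) = 1.688842
x=0.280000, p=1.688842:
  k1 = f(0.280000, 1.688842) = -1.836004
  k2 = f(0.420000, 1.431802) = -1.644512
  p ← 1.688842 + 0.28·(-1.644512) = 1.228379
p(0.56) ≈ 1.2284

1.2284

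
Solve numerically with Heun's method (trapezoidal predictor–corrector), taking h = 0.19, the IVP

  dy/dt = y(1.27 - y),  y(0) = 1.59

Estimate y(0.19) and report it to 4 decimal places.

1.5100

Heun: k1 = f(t_n, y_n); k2 = f(t_n + h, y_n + h·k1); y_{n+1} = y_n + (h/2)·(k1 + k2).
t=0.000000, y=1.590000:
  k1 = f(0.000000, 1.590000) = -0.508800
  k2 = f(0.190000, 1.493328) = -0.333502
  y ← 1.590000 + (0.19/2)·(-0.508800 + (-0.333502)) = 1.509981
y(0.19) ≈ 1.5100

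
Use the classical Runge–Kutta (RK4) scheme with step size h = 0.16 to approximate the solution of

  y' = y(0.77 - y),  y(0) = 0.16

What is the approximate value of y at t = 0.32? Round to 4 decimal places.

RK4: k1 = f(t_n, y_n); k2 = f(t_n + h/2, y_n + (h/2)·k1); k3 = f(t_n + h/2, y_n + (h/2)·k2); k4 = f(t_n + h, y_n + h·k3); y_{n+1} = y_n + (h/6)·(k1 + 2k2 + 2k3 + k4).
t=0.000000, y=0.160000:
  k1 = f(0.000000, 0.160000) = 0.097600
  k2 = f(0.080000, 0.167808) = 0.101053
  k3 = f(0.080000, 0.168084) = 0.101173
  k4 = f(0.160000, 0.176188) = 0.104622
  y ← 0.160000 + (0.16/6)·(k1 + 2k2 + 2k3 + k4) = 0.176178
t=0.160000, y=0.176178:
  k1 = f(0.160000, 0.176178) = 0.104618
  k2 = f(0.240000, 0.184547) = 0.108044
  k3 = f(0.240000, 0.184821) = 0.108154
  k4 = f(0.320000, 0.193483) = 0.111546
  y ← 0.176178 + (0.16/6)·(k1 + 2k2 + 2k3 + k4) = 0.193473
y(0.32) ≈ 0.1935

0.1935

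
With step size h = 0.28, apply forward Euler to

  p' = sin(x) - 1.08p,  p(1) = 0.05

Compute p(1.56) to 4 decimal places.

Euler: p_{n+1} = p_n + h·f(x_n, p_n).
x=1.000000, p=0.050000: f=0.787471 → p ← 0.050000 + 0.28·0.787471 = 0.270492
x=1.280000, p=0.270492: f=0.665885 → p ← 0.270492 + 0.28·0.665885 = 0.456940
p(1.56) ≈ 0.4569

0.4569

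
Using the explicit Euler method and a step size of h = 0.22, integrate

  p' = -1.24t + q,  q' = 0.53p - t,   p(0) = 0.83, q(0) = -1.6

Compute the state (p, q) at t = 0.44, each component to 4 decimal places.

0.0873, -1.4959

Euler on (p,q): p_{n+1} = p_n + h·p', q_{n+1} = q_n + h·q'.
0.000000: (0.830000, -1.600000); f=(-1.600000, 0.439900) → (0.478000, -1.503222)
0.220000: (0.478000, -1.503222); f=(-1.776022, 0.033340) → (0.087275, -1.495887)
(p(0.44), q(0.44)) ≈ (0.0873, -1.4959)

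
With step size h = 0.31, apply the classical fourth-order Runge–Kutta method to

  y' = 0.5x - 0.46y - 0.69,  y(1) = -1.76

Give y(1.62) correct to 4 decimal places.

RK4: k1 = f(x_n, y_n); k2 = f(x_n + h/2, y_n + (h/2)·k1); k3 = f(x_n + h/2, y_n + (h/2)·k2); k4 = f(x_n + h, y_n + h·k3); y_{n+1} = y_n + (h/6)·(k1 + 2k2 + 2k3 + k4).
x=1.000000, y=-1.760000:
  k1 = f(1.000000, -1.760000) = 0.619600
  k2 = f(1.155000, -1.663962) = 0.652923
  k3 = f(1.155000, -1.658797) = 0.650547
  k4 = f(1.310000, -1.558331) = 0.681832
  y ← -1.760000 + (0.31/6)·(k1 + 2k2 + 2k3 + k4) = -1.558068
x=1.310000, y=-1.558068:
  k1 = f(1.310000, -1.558068) = 0.681711
  k2 = f(1.465000, -1.452402) = 0.710605
  k3 = f(1.465000, -1.447924) = 0.708545
  k4 = f(1.620000, -1.338419) = 0.735673
  y ← -1.558068 + (0.31/6)·(k1 + 2k2 + 2k3 + k4) = -1.338191
y(1.62) ≈ -1.3382

-1.3382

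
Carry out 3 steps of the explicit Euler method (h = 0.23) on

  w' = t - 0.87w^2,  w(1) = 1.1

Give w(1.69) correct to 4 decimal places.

1.2125

Euler: w_{n+1} = w_n + h·f(t_n, w_n).
t=1.000000, w=1.100000: f=-0.052700 → w ← 1.100000 + 0.23·(-0.052700) = 1.087879
t=1.230000, w=1.087879: f=0.200372 → w ← 1.087879 + 0.23·0.200372 = 1.133965
t=1.460000, w=1.133965: f=0.341288 → w ← 1.133965 + 0.23·0.341288 = 1.212461
w(1.69) ≈ 1.2125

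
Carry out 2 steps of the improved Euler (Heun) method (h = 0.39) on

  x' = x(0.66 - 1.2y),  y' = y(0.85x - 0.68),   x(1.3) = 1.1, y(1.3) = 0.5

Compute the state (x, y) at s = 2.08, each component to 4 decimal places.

1.0956, 0.6148

Heun on (x,y): k1 = f(s_n, state_n); k2 = f(s_n + h, state_n + h·k1); state_{n+1} = state_n + (h/2)·(k1 + k2).
1.300000: (1.100000, 0.500000)
  k1 = (0.066000, 0.127500)
  predictor → (1.125740, 0.549725)
  k2 = (0.000371, 0.152207)
  → (1.112942, 0.554543)
1.690000: (1.112942, 0.554543)
  k1 = (-0.006067, 0.147509)
  predictor → (1.110576, 0.612071)
  k2 = (-0.082722, 0.161581)
  → (1.095629, 0.614815)
(x(2.08), y(2.08)) ≈ (1.0956, 0.6148)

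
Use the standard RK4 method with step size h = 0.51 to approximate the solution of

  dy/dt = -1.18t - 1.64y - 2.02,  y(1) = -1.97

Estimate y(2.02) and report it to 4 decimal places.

-2.3335

RK4: k1 = f(t_n, y_n); k2 = f(t_n + h/2, y_n + (h/2)·k1); k3 = f(t_n + h/2, y_n + (h/2)·k2); k4 = f(t_n + h, y_n + h·k3); y_{n+1} = y_n + (h/6)·(k1 + 2k2 + 2k3 + k4).
t=1.000000, y=-1.970000:
  k1 = f(1.000000, -1.970000) = 0.030800
  k2 = f(1.255000, -1.962146) = -0.282981
  k3 = f(1.255000, -2.042160) = -0.151758
  k4 = f(1.510000, -2.047396) = -0.444070
  y ← -1.970000 + (0.51/6)·(k1 + 2k2 + 2k3 + k4) = -2.079033
t=1.510000, y=-2.079033:
  k1 = f(1.510000, -2.079033) = -0.392185
  k2 = f(1.765000, -2.179041) = -0.529073
  k3 = f(1.765000, -2.213947) = -0.471827
  k4 = f(2.020000, -2.319665) = -0.599349
  y ← -2.079033 + (0.51/6)·(k1 + 2k2 + 2k3 + k4) = -2.333467
y(2.02) ≈ -2.3335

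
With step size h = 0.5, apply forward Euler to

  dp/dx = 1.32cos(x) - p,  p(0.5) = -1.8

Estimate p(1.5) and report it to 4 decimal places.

0.1962

Euler: p_{n+1} = p_n + h·f(x_n, p_n).
x=0.500000, p=-1.800000: f=2.958409 → p ← -1.800000 + 0.5·2.958409 = -0.320796
x=1.000000, p=-0.320796: f=1.033995 → p ← -0.320796 + 0.5·1.033995 = 0.196202
p(1.5) ≈ 0.1962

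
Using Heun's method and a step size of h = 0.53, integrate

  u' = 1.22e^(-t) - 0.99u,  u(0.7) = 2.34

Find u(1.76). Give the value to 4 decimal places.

Heun: k1 = f(t_n, u_n); k2 = f(t_n + h, u_n + h·k1); u_{n+1} = u_n + (h/2)·(k1 + k2).
t=0.700000, u=2.340000:
  k1 = f(0.700000, 2.340000) = -1.710766
  k2 = f(1.230000, 1.433294) = -1.062364
  u ← 2.340000 + (0.53/2)·(-1.710766 + (-1.062364)) = 1.605121
t=1.230000, u=1.605121:
  k1 = f(1.230000, 1.605121) = -1.232472
  k2 = f(1.760000, 0.951910) = -0.732496
  u ← 1.605121 + (0.53/2)·(-1.232472 + (-0.732496)) = 1.084404
u(1.76) ≈ 1.0844

1.0844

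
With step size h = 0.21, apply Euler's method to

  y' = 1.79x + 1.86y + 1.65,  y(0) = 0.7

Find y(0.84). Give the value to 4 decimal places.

5.6568

Euler: y_{n+1} = y_n + h·f(x_n, y_n).
x=0.000000, y=0.700000: f=2.952000 → y ← 0.700000 + 0.21·2.952000 = 1.319920
x=0.210000, y=1.319920: f=4.480951 → y ← 1.319920 + 0.21·4.480951 = 2.260920
x=0.420000, y=2.260920: f=6.607111 → y ← 2.260920 + 0.21·6.607111 = 3.648413
x=0.630000, y=3.648413: f=9.563748 → y ← 3.648413 + 0.21·9.563748 = 5.656800
y(0.84) ≈ 5.6568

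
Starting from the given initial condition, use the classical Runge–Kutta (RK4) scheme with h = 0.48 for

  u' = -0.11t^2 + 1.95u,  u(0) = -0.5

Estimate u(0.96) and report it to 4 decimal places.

RK4: k1 = f(t_n, u_n); k2 = f(t_n + h/2, u_n + (h/2)·k1); k3 = f(t_n + h/2, u_n + (h/2)·k2); k4 = f(t_n + h, u_n + h·k3); u_{n+1} = u_n + (h/6)·(k1 + 2k2 + 2k3 + k4).
t=0.000000, u=-0.500000:
  k1 = f(0.000000, -0.500000) = -0.975000
  k2 = f(0.240000, -0.734000) = -1.437636
  k3 = f(0.240000, -0.845033) = -1.654150
  k4 = f(0.480000, -1.293992) = -2.548628
  u ← -0.500000 + (0.48/6)·(k1 + 2k2 + 2k3 + k4) = -1.276576
t=0.480000, u=-1.276576:
  k1 = f(0.480000, -1.276576) = -2.514667
  k2 = f(0.720000, -1.880096) = -3.723211
  k3 = f(0.720000, -2.170147) = -4.288810
  k4 = f(0.960000, -3.335205) = -6.605025
  u ← -1.276576 + (0.48/6)·(k1 + 2k2 + 2k3 + k4) = -3.288075
u(0.96) ≈ -3.2881

-3.2881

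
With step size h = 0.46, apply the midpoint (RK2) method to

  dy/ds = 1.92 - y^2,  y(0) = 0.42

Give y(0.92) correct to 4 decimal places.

Midpoint: k1 = f(s_n, y_n); k2 = f(s_n + h/2, y_n + (h/2)·k1); y_{n+1} = y_n + h·k2.
s=0.000000, y=0.420000:
  k1 = f(0.000000, 0.420000) = 1.743600
  k2 = f(0.230000, 0.821028) = 1.245913
  y ← 0.420000 + 0.46·1.245913 = 0.993120
s=0.460000, y=0.993120:
  k1 = f(0.460000, 0.993120) = 0.933713
  k2 = f(0.690000, 1.207874) = 0.461041
  y ← 0.993120 + 0.46·0.461041 = 1.205199
y(0.92) ≈ 1.2052

1.2052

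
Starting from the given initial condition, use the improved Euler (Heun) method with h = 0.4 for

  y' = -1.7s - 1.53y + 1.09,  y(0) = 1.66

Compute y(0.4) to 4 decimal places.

1.1215

Heun: k1 = f(s_n, y_n); k2 = f(s_n + h, y_n + h·k1); y_{n+1} = y_n + (h/2)·(k1 + k2).
s=0.000000, y=1.660000:
  k1 = f(0.000000, 1.660000) = -1.449800
  k2 = f(0.400000, 1.080080) = -1.242522
  y ← 1.660000 + (0.4/2)·(-1.449800 + (-1.242522)) = 1.121536
y(0.4) ≈ 1.1215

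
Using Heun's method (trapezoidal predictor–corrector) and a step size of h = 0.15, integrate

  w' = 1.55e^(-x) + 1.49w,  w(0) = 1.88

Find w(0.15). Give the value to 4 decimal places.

2.5894

Heun: k1 = f(x_n, w_n); k2 = f(x_n + h, w_n + h·k1); w_{n+1} = w_n + (h/2)·(k1 + k2).
x=0.000000, w=1.880000:
  k1 = f(0.000000, 1.880000) = 4.351200
  k2 = f(0.150000, 2.532680) = 5.107791
  w ← 1.880000 + (0.15/2)·(4.351200 + 5.107791) = 2.589424
w(0.15) ≈ 2.5894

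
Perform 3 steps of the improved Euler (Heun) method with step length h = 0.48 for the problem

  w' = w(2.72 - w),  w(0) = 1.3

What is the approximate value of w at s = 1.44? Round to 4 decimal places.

2.5393

Heun: k1 = f(s_n, w_n); k2 = f(s_n + h, w_n + h·k1); w_{n+1} = w_n + (h/2)·(k1 + k2).
s=0.000000, w=1.300000:
  k1 = f(0.000000, 1.300000) = 1.846000
  k2 = f(0.480000, 2.186080) = 1.167192
  w ← 1.300000 + (0.48/2)·(1.846000 + 1.167192) = 2.023166
s=0.480000, w=2.023166:
  k1 = f(0.480000, 2.023166) = 1.409811
  k2 = f(0.960000, 2.699875) = 0.054334
  w ← 2.023166 + (0.48/2)·(1.409811 + 0.054334) = 2.374561
s=0.960000, w=2.374561:
  k1 = f(0.960000, 2.374561) = 0.820266
  k2 = f(1.440000, 2.768289) = -0.133677
  w ← 2.374561 + (0.48/2)·(0.820266 + (-0.133677)) = 2.539342
w(1.44) ≈ 2.5393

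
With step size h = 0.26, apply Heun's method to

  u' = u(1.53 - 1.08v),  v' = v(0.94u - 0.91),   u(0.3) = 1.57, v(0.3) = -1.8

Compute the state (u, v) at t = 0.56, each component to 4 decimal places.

3.7396, -2.4421

Heun on (u,v): k1 = f(t_n, state_n); k2 = f(t_n + h, state_n + h·k1); state_{n+1} = state_n + (h/2)·(k1 + k2).
0.300000: (1.570000, -1.800000)
  k1 = (5.454180, -1.018440)
  predictor → (2.988087, -2.064794)
  k2 = (11.235140, -3.920635)
  → (3.739612, -2.442080)
(u(0.56), v(0.56)) ≈ (3.7396, -2.4421)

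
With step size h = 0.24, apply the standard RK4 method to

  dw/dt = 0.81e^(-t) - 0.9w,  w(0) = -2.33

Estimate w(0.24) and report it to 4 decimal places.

RK4: k1 = f(t_n, w_n); k2 = f(t_n + h/2, w_n + (h/2)·k1); k3 = f(t_n + h/2, w_n + (h/2)·k2); k4 = f(t_n + h, w_n + h·k3); w_{n+1} = w_n + (h/6)·(k1 + 2k2 + 2k3 + k4).
t=0.000000, w=-2.330000:
  k1 = f(0.000000, -2.330000) = 2.907000
  k2 = f(0.120000, -1.981160) = 2.501450
  k3 = f(0.120000, -2.029826) = 2.545249
  k4 = f(0.240000, -1.719140) = 2.184395
  w ← -2.330000 + (0.24/6)·(k1 + 2k2 + 2k3 + k4) = -1.722608
w(0.24) ≈ -1.7226

-1.7226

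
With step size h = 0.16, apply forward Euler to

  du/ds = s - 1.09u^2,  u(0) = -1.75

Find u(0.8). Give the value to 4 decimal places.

Euler: u_{n+1} = u_n + h·f(s_n, u_n).
s=0.000000, u=-1.750000: f=-3.338125 → u ← -1.750000 + 0.16·(-3.338125) = -2.284100
s=0.160000, u=-2.284100: f=-5.526653 → u ← -2.284100 + 0.16·(-5.526653) = -3.168364
s=0.320000, u=-3.168364: f=-10.622001 → u ← -3.168364 + 0.16·(-10.622001) = -4.867885
s=0.480000, u=-4.867885: f=-25.348969 → u ← -4.867885 + 0.16·(-25.348969) = -8.923720
s=0.640000, u=-8.923720: f=-86.159723 → u ← -8.923720 + 0.16·(-86.159723) = -22.709275
u(0.8) ≈ -22.7093

-22.7093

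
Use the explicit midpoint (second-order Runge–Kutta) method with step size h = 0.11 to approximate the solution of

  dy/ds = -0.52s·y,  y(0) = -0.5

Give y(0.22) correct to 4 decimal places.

Midpoint: k1 = f(s_n, y_n); k2 = f(s_n + h/2, y_n + (h/2)·k1); y_{n+1} = y_n + h·k2.
s=0.000000, y=-0.500000:
  k1 = f(0.000000, -0.500000) = 0.000000
  k2 = f(0.055000, -0.500000) = 0.014300
  y ← -0.500000 + 0.11·0.014300 = -0.498427
s=0.110000, y=-0.498427:
  k1 = f(0.110000, -0.498427) = 0.028510
  k2 = f(0.165000, -0.496859) = 0.042630
  y ← -0.498427 + 0.11·0.042630 = -0.493738
y(0.22) ≈ -0.4937

-0.4937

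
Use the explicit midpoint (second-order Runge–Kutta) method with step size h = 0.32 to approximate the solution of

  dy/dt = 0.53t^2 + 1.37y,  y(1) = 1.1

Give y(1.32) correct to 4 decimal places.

1.9533

Midpoint: k1 = f(t_n, y_n); k2 = f(t_n + h/2, y_n + (h/2)·k1); y_{n+1} = y_n + h·k2.
t=1.000000, y=1.100000:
  k1 = f(1.000000, 1.100000) = 2.037000
  k2 = f(1.160000, 1.425920) = 2.666678
  y ← 1.100000 + 0.32·2.666678 = 1.953337
y(1.32) ≈ 1.9533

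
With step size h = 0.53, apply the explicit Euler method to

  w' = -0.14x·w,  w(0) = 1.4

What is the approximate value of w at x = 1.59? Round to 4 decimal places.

1.2392

Euler: w_{n+1} = w_n + h·f(x_n, w_n).
x=0.000000, w=1.400000: f=0.000000 → w ← 1.400000 + 0.53·0.000000 = 1.400000
x=0.530000, w=1.400000: f=-0.103880 → w ← 1.400000 + 0.53·(-0.103880) = 1.344944
x=1.060000, w=1.344944: f=-0.199590 → w ← 1.344944 + 0.53·(-0.199590) = 1.239161
w(1.59) ≈ 1.2392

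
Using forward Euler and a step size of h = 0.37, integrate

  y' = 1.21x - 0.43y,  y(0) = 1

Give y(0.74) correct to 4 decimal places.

0.8728

Euler: y_{n+1} = y_n + h·f(x_n, y_n).
x=0.000000, y=1.000000: f=-0.430000 → y ← 1.000000 + 0.37·(-0.430000) = 0.840900
x=0.370000, y=0.840900: f=0.086113 → y ← 0.840900 + 0.37·0.086113 = 0.872762
y(0.74) ≈ 0.8728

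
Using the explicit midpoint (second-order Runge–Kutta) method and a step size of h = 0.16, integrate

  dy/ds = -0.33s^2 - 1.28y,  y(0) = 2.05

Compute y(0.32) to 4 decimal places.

1.3624

Midpoint: k1 = f(s_n, y_n); k2 = f(s_n + h/2, y_n + (h/2)·k1); y_{n+1} = y_n + h·k2.
s=0.000000, y=2.050000:
  k1 = f(0.000000, 2.050000) = -2.624000
  k2 = f(0.080000, 1.840080) = -2.357414
  y ← 2.050000 + 0.16·(-2.357414) = 1.672814
s=0.160000, y=1.672814:
  k1 = f(0.160000, 1.672814) = -2.149650
  k2 = f(0.240000, 1.500842) = -1.940085
  y ← 1.672814 + 0.16·(-1.940085) = 1.362400
y(0.32) ≈ 1.3624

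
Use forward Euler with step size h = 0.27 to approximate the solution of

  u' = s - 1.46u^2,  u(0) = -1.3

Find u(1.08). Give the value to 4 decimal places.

Euler: u_{n+1} = u_n + h·f(s_n, u_n).
s=0.000000, u=-1.300000: f=-2.467400 → u ← -1.300000 + 0.27·(-2.467400) = -1.966198
s=0.270000, u=-1.966198: f=-5.374264 → u ← -1.966198 + 0.27·(-5.374264) = -3.417249
s=0.540000, u=-3.417249: f=-16.509287 → u ← -3.417249 + 0.27·(-16.509287) = -7.874757
s=0.810000, u=-7.874757: f=-89.727220 → u ← -7.874757 + 0.27·(-89.727220) = -32.101106
u(1.08) ≈ -32.1011

-32.1011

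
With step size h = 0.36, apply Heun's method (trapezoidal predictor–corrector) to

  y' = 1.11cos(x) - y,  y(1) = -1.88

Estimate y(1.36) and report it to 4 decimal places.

Heun: k1 = f(x_n, y_n); k2 = f(x_n + h, y_n + h·k1); y_{n+1} = y_n + (h/2)·(k1 + k2).
x=1.000000, y=-1.880000:
  k1 = f(1.000000, -1.880000) = 2.479736
  k2 = f(1.360000, -0.987295) = 1.219550
  y ← -1.880000 + (0.36/2)·(2.479736 + 1.219550) = -1.214129
y(1.36) ≈ -1.2141

-1.2141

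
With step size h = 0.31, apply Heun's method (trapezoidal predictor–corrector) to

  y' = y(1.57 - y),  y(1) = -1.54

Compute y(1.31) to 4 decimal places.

-4.4365

Heun: k1 = f(x_n, y_n); k2 = f(x_n + h, y_n + h·k1); y_{n+1} = y_n + (h/2)·(k1 + k2).
x=1.000000, y=-1.540000:
  k1 = f(1.000000, -1.540000) = -4.789400
  k2 = f(1.310000, -3.024714) = -13.897696
  y ← -1.540000 + (0.31/2)·(-4.789400 + (-13.897696)) = -4.436500
y(1.31) ≈ -4.4365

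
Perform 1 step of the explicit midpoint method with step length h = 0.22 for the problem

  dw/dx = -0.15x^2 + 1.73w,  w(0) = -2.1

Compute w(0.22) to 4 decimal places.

-3.0518

Midpoint: k1 = f(x_n, w_n); k2 = f(x_n + h/2, w_n + (h/2)·k1); w_{n+1} = w_n + h·k2.
x=0.000000, w=-2.100000:
  k1 = f(0.000000, -2.100000) = -3.633000
  k2 = f(0.110000, -2.499630) = -4.326175
  w ← -2.100000 + 0.22·(-4.326175) = -3.051758
w(0.22) ≈ -3.0518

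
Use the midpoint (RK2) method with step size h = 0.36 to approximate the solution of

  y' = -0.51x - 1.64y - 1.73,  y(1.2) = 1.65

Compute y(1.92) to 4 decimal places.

Midpoint: k1 = f(x_n, y_n); k2 = f(x_n + h/2, y_n + (h/2)·k1); y_{n+1} = y_n + h·k2.
x=1.200000, y=1.650000:
  k1 = f(1.200000, 1.650000) = -5.048000
  k2 = f(1.380000, 0.741360) = -3.649630
  y ← 1.650000 + 0.36·(-3.649630) = 0.336133
x=1.560000, y=0.336133:
  k1 = f(1.560000, 0.336133) = -3.076858
  k2 = f(1.740000, -0.217701) = -2.260370
  y ← 0.336133 + 0.36·(-2.260370) = -0.477600
y(1.92) ≈ -0.4776

-0.4776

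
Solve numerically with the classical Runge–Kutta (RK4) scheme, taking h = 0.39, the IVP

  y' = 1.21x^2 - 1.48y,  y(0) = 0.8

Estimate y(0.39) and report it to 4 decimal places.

0.4705

RK4: k1 = f(x_n, y_n); k2 = f(x_n + h/2, y_n + (h/2)·k1); k3 = f(x_n + h/2, y_n + (h/2)·k2); k4 = f(x_n + h, y_n + h·k3); y_{n+1} = y_n + (h/6)·(k1 + 2k2 + 2k3 + k4).
x=0.000000, y=0.800000:
  k1 = f(0.000000, 0.800000) = -1.184000
  k2 = f(0.195000, 0.569120) = -0.796287
  k3 = f(0.195000, 0.644724) = -0.908181
  k4 = f(0.390000, 0.445809) = -0.475757
  y ← 0.800000 + (0.39/6)·(k1 + 2k2 + 2k3 + k4) = 0.470535
y(0.39) ≈ 0.4705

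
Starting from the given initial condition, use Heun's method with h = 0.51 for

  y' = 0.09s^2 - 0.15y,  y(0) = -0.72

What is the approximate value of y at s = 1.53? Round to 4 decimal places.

-0.4644

Heun: k1 = f(s_n, y_n); k2 = f(s_n + h, y_n + h·k1); y_{n+1} = y_n + (h/2)·(k1 + k2).
s=0.000000, y=-0.720000:
  k1 = f(0.000000, -0.720000) = 0.108000
  k2 = f(0.510000, -0.664920) = 0.123147
  y ← -0.720000 + (0.51/2)·(0.108000 + 0.123147) = -0.661058
s=0.510000, y=-0.661058:
  k1 = f(0.510000, -0.661058) = 0.122568
  k2 = f(1.020000, -0.598548) = 0.183418
  y ← -0.661058 + (0.51/2)·(0.122568 + 0.183418) = -0.583031
s=1.020000, y=-0.583031:
  k1 = f(1.020000, -0.583031) = 0.181091
  k2 = f(1.530000, -0.490675) = 0.284282
  y ← -0.583031 + (0.51/2)·(0.181091 + 0.284282) = -0.464361
y(1.53) ≈ -0.4644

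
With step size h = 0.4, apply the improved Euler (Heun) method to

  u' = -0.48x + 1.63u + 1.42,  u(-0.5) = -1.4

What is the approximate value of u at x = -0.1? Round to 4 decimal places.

Heun: k1 = f(x_n, u_n); k2 = f(x_n + h, u_n + h·k1); u_{n+1} = u_n + (h/2)·(k1 + k2).
x=-0.500000, u=-1.400000:
  k1 = f(-0.500000, -1.400000) = -0.622000
  k2 = f(-0.100000, -1.648800) = -1.219544
  u ← -1.400000 + (0.4/2)·(-0.622000 + (-1.219544)) = -1.768309
u(-0.1) ≈ -1.7683

-1.7683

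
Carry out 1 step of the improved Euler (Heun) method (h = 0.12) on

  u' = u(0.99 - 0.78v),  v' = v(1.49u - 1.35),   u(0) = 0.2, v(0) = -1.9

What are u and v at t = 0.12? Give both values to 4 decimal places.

0.2652, -1.6841

Heun on (u,v): k1 = f(t_n, state_n); k2 = f(t_n + h, state_n + h·k1); state_{n+1} = state_n + (h/2)·(k1 + k2).
0.000000: (0.200000, -1.900000)
  k1 = (0.494400, 1.998800)
  predictor → (0.259328, -1.660144)
  k2 = (0.592542, 1.599717)
  → (0.265217, -1.684089)
(u(0.12), v(0.12)) ≈ (0.2652, -1.6841)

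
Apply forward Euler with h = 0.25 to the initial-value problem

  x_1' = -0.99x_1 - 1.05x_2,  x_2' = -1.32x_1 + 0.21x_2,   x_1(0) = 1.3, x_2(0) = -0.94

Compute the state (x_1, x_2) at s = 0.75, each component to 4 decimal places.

Euler on (x_1,x_2): x_1_{n+1} = x_1_n + h·x_1', x_2_{n+1} = x_2_n + h·x_2'.
0.000000: (1.300000, -0.940000); f=(-0.300000, -1.913400) → (1.225000, -1.418350)
0.250000: (1.225000, -1.418350); f=(0.276517, -1.914854) → (1.294129, -1.897063)
0.500000: (1.294129, -1.897063); f=(0.710728, -2.106634) → (1.471811, -2.423722)
(x_1(0.75), x_2(0.75)) ≈ (1.4718, -2.4237)

1.4718, -2.4237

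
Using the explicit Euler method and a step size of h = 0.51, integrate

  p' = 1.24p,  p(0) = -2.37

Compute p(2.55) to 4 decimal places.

-27.4714

Euler: p_{n+1} = p_n + h·f(t_n, p_n).
t=0.000000, p=-2.370000: f=-2.938800 → p ← -2.370000 + 0.51·(-2.938800) = -3.868788
t=0.510000, p=-3.868788: f=-4.797297 → p ← -3.868788 + 0.51·(-4.797297) = -6.315410
t=1.020000, p=-6.315410: f=-7.831108 → p ← -6.315410 + 0.51·(-7.831108) = -10.309275
t=1.530000, p=-10.309275: f=-12.783500 → p ← -10.309275 + 0.51·(-12.783500) = -16.828860
t=2.040000, p=-16.828860: f=-20.867786 → p ← -16.828860 + 0.51·(-20.867786) = -27.471431
p(2.55) ≈ -27.4714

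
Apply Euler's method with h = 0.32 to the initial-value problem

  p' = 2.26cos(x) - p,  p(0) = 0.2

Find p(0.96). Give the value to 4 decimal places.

Euler: p_{n+1} = p_n + h·f(x_n, p_n).
x=0.000000, p=0.200000: f=2.060000 → p ← 0.200000 + 0.32·2.060000 = 0.859200
x=0.320000, p=0.859200: f=1.286072 → p ← 0.859200 + 0.32·1.286072 = 1.270743
x=0.640000, p=1.270743: f=0.541993 → p ← 1.270743 + 0.32·0.541993 = 1.444181
p(0.96) ≈ 1.4442

1.4442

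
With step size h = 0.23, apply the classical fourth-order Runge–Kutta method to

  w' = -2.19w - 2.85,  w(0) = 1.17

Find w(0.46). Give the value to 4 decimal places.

-0.3982

RK4: k1 = f(x_n, w_n); k2 = f(x_n + h/2, w_n + (h/2)·k1); k3 = f(x_n + h/2, w_n + (h/2)·k2); k4 = f(x_n + h, w_n + h·k3); w_{n+1} = w_n + (h/6)·(k1 + 2k2 + 2k3 + k4).
x=0.000000, w=1.170000:
  k1 = f(0.000000, 1.170000) = -5.412300
  k2 = f(0.115000, 0.547585) = -4.049212
  k3 = f(0.115000, 0.704341) = -4.392506
  k4 = f(0.230000, 0.159724) = -3.199795
  w ← 1.170000 + (0.23/6)·(k1 + 2k2 + 2k3 + k4) = 0.192671
x=0.230000, w=0.192671:
  k1 = f(0.230000, 0.192671) = -3.271950
  k2 = f(0.345000, -0.183603) = -2.447910
  k3 = f(0.345000, -0.088838) = -2.655444
  k4 = f(0.460000, -0.418081) = -1.934403
  w ← 0.192671 + (0.23/6)·(k1 + 2k2 + 2k3 + k4) = -0.398163
w(0.46) ≈ -0.3982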